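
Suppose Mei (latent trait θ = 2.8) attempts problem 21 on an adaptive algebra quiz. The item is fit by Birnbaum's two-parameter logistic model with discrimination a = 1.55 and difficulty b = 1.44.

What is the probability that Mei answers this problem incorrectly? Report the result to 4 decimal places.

P(θ) = 1 / (1 + exp(−a(θ − b)))
Exponent: 1.55 × (2.8 − 1.44) = 2.1080
1/(1 + e^{-2.1080}) = 0.8917
P(incorrect) = 1 − 0.8917 = 0.1083

0.1083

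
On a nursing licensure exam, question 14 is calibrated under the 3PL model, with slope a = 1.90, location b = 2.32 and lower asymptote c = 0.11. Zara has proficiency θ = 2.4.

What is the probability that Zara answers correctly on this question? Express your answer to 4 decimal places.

0.5888

P(θ) = c + (1 − c) · 1 / (1 + exp(−a(θ − b)))
Exponent: 1.90 × (2.4 − 2.32) = 0.1520
1/(1 + e^{-0.1520}) = 0.5379
P = 0.11 + 0.89 × 0.5379 = 0.5888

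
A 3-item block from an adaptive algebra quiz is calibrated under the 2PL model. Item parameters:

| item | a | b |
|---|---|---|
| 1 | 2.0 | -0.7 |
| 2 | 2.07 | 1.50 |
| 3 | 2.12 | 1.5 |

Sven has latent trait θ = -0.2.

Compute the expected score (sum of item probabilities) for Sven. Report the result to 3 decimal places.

P(θ) = 1 / (1 + exp(−a(θ − b)))
P_1 = 1/(1+e^{-1.0000}) = 0.7311
P_2 = 1/(1+e^{3.5190}) = 0.0288
P_3 = 1/(1+e^{3.6040}) = 0.0265
E[score] = 0.7311 + 0.0288 + 0.0265 = 0.7863

0.786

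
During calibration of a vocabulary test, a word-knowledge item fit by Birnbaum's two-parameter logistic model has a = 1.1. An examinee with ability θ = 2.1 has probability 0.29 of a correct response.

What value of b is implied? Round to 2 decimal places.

P(θ) = 1 / (1 + exp(−a(θ − b)))
logit(0.29) = ln(0.29/0.71) = -0.8954
b = θ − logit/(a) = 2.1 − (-0.8954)/1.1000 = 2.9140

2.91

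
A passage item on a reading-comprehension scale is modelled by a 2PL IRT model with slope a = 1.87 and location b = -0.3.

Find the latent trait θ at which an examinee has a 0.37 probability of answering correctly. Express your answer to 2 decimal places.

-0.58

P(θ) = 1 / (1 + exp(−a(θ − b)))
logit = ln(0.3700/0.6300) = -0.5322
θ = b + logit/(a) = -0.3 + (-0.5322)/1.8700 = -0.5846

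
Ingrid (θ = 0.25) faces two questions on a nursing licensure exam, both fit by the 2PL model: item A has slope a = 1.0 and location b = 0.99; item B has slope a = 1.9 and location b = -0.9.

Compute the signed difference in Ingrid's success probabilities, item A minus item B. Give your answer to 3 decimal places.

-0.576

P(θ) = 1 / (1 + exp(−a(θ − b)))
P_A = 0.3230
P_B = 0.8989
P_A − P_B = -0.5759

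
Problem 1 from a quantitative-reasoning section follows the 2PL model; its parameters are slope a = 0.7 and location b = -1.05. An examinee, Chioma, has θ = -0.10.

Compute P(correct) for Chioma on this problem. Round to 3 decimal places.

P(θ) = 1 / (1 + exp(−a(θ − b)))
Exponent: 0.7 × (-0.10 − (-1.05)) = 0.6650
1/(1 + e^{-0.6650}) = 0.6604

0.660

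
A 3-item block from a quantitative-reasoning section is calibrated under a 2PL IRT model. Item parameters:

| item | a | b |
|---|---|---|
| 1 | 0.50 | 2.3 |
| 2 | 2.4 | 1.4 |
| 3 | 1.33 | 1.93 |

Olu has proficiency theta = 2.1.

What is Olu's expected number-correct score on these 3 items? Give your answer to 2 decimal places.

P(theta) = 1 / (1 + exp(−a(theta − b)))
P_1 = 1/(1+e^{0.1000}) = 0.4750
P_2 = 1/(1+e^{-1.6800}) = 0.8429
P_3 = 1/(1+e^{-0.2261}) = 0.5563
E[score] = 0.4750 + 0.8429 + 0.5563 = 1.8742

1.87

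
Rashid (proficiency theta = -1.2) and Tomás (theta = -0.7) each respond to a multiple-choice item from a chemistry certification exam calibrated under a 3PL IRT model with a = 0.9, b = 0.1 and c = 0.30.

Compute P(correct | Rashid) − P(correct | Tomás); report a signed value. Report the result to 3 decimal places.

-0.063

P(theta) = c + (1 − c) · 1 / (1 + exp(−a(theta − b)))
P(Rashid) = 0.4658  [exponent -1.1700]
P(Tomás) = 0.5292  [exponent -0.7200]
Difference = 0.4658 − 0.5292 = -0.0634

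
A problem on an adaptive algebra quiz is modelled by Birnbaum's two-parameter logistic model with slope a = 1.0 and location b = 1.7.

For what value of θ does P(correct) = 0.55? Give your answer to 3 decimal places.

P(θ) = 1 / (1 + exp(−a(θ − b)))
logit = ln(0.5500/0.4500) = 0.2007
θ = b + logit/(a) = 1.7 + 0.2007/1.0000 = 1.9007

1.901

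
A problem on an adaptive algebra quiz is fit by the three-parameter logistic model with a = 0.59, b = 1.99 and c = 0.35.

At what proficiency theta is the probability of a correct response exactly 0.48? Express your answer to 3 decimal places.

P(theta) = c + (1 − c) · 1 / (1 + exp(−a(theta − b)))
Remove guessing floor: (0.48 − 0.35)/(1 − 0.35) = 0.2000
logit = ln(0.2000/0.8000) = -1.3863
theta = b + logit/(a) = 1.99 + (-1.3863)/0.5900 = -0.3597

-0.360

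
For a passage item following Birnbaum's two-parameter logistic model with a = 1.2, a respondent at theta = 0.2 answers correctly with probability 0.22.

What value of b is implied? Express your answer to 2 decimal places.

P(theta) = 1 / (1 + exp(−a(theta − b)))
logit(0.22) = ln(0.22/0.78) = -1.2657
b = theta − logit/(a) = 0.2 − (-1.2657)/1.2000 = 1.2547

1.25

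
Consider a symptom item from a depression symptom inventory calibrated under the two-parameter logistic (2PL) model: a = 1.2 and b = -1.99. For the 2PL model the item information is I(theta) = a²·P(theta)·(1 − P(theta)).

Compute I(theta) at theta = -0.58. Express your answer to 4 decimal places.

0.1891

P = 1/(1+e^{-1.6920}) = 0.8445
P(1−P) = 0.8445 × 0.1555 = 0.1313
I = a² × P(1−P) = 1.2² × 0.1313 = 0.18911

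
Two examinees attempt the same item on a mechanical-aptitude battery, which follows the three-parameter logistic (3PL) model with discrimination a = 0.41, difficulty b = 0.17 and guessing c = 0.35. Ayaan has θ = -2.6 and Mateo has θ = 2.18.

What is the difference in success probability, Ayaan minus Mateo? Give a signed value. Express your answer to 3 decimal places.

P(θ) = c + (1 − c) · 1 / (1 + exp(−a(θ − b)))
P(Ayaan) = 0.5080  [exponent -1.1357]
P(Mateo) = 0.8018  [exponent 0.8241]
Difference = 0.5080 − 0.8018 = -0.2938

-0.294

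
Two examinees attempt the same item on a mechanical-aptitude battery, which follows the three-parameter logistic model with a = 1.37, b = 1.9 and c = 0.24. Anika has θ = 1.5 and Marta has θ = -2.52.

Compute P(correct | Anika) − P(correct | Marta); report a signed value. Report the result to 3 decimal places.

P(θ) = c + (1 − c) · 1 / (1 + exp(−a(θ − b)))
P(Anika) = 0.5184  [exponent -0.5480]
P(Marta) = 0.2418  [exponent -6.0554]
Difference = 0.5184 − 0.2418 = 0.2766

0.277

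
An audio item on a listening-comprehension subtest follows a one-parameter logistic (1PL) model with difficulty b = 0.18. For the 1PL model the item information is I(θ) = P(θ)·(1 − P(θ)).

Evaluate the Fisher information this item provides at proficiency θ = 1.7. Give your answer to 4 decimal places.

0.1473

P = 1/(1+e^{-1.5200}) = 0.8205
P(1−P) = 0.8205 × 0.1795 = 0.1473
I = P(1−P) = 0.14726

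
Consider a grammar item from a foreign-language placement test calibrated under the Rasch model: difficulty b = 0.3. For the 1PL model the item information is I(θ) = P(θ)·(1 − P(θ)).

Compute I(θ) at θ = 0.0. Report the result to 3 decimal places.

0.244

P = 1/(1+e^{0.3000}) = 0.4256
P(1−P) = 0.4256 × 0.5744 = 0.2445
I = P(1−P) = 0.24446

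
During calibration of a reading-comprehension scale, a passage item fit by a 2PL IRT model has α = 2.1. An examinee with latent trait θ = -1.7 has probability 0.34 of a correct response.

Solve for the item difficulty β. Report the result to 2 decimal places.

P(θ) = 1 / (1 + exp(−α(θ − β)))
logit(0.34) = ln(0.34/0.66) = -0.6633
β = θ − logit/(α) = -1.7 − (-0.6633)/2.1000 = -1.3841

-1.38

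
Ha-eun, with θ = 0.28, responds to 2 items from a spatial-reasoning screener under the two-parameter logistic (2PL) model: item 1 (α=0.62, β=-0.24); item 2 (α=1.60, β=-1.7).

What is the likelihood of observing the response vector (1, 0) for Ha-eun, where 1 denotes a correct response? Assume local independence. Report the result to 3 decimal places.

0.023

P(θ) = 1 / (1 + exp(−α(θ − β)))
P_1 = 1/(1+e^{-0.3224}) = 0.5799
P_2 = 1/(1+e^{-3.1680}) = 0.9596
L = P_1 × (1−P_2) = 0.5799 × 0.0404 = 0.02342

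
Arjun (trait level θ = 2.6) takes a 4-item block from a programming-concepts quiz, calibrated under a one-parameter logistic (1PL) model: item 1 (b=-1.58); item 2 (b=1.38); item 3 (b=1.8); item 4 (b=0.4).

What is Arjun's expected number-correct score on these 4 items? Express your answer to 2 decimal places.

P(θ) = 1 / (1 + exp(−(θ − b)))
P_1 = 1/(1+e^{-4.1800}) = 0.9849
P_2 = 1/(1+e^{-1.2200}) = 0.7721
P_3 = 1/(1+e^{-0.8000}) = 0.6900
P_4 = 1/(1+e^{-2.2000}) = 0.9002
E[score] = 0.9849 + 0.7721 + 0.6900 + 0.9002 = 3.3472

3.35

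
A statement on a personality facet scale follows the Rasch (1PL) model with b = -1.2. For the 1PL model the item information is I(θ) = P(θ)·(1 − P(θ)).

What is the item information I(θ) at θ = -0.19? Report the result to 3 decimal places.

0.196

P = 1/(1+e^{-1.0100}) = 0.7330
P(1−P) = 0.7330 × 0.2670 = 0.1957
I = P(1−P) = 0.19570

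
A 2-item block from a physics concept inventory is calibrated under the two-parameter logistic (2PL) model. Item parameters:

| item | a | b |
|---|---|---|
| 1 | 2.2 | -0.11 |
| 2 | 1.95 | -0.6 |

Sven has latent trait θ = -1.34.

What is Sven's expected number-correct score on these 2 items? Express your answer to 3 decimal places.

0.254

P(θ) = 1 / (1 + exp(−a(θ − b)))
P_1 = 1/(1+e^{2.7060}) = 0.0626
P_2 = 1/(1+e^{1.4430}) = 0.1911
E[score] = 0.0626 + 0.1911 = 0.2537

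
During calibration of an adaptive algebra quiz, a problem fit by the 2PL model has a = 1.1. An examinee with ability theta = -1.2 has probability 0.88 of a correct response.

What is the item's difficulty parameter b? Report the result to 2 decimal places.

P(theta) = 1 / (1 + exp(−a(theta − b)))
logit(0.88) = ln(0.88/0.12) = 1.9924
b = theta − logit/(a) = -1.2 − 1.9924/1.1000 = -3.0113

-3.01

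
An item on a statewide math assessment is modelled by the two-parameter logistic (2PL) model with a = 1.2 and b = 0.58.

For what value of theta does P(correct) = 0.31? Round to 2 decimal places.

-0.09

P(theta) = 1 / (1 + exp(−a(theta − b)))
logit = ln(0.3100/0.6900) = -0.8001
theta = b + logit/(a) = 0.58 + (-0.8001)/1.2000 = -0.0868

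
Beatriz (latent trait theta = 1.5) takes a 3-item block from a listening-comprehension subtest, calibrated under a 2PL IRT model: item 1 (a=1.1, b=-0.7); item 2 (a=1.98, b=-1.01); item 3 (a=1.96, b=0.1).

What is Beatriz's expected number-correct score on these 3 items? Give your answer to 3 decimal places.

P(theta) = 1 / (1 + exp(−a(theta − b)))
P_1 = 1/(1+e^{-2.4200}) = 0.9183
P_2 = 1/(1+e^{-4.9698}) = 0.9931
P_3 = 1/(1+e^{-2.7440}) = 0.9396
E[score] = 0.9183 + 0.9931 + 0.9396 = 2.8510

2.851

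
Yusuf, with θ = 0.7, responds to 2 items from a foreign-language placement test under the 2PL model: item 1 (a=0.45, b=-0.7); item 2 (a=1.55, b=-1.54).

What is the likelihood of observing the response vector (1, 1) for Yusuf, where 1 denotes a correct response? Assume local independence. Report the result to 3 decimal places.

P(θ) = 1 / (1 + exp(−a(θ − b)))
P_1 = 1/(1+e^{-0.6300}) = 0.6525
P_2 = 1/(1+e^{-3.4720}) = 0.9699
L = P_1 × P_2 = 0.6525 × 0.9699 = 0.63284

0.633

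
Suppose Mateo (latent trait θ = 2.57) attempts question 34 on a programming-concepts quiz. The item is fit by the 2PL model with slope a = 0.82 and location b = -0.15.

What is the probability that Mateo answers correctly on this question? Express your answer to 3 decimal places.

P(θ) = 1 / (1 + exp(−a(θ − b)))
Exponent: 0.82 × (2.57 − (-0.15)) = 2.2304
1/(1 + e^{-2.2304}) = 0.9029

0.903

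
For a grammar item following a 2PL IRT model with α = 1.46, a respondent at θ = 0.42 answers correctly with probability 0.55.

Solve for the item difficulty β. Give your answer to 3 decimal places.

P(θ) = 1 / (1 + exp(−α(θ − β)))
logit(0.55) = ln(0.55/0.45) = 0.2007
β = θ − logit/(α) = 0.42 − 0.2007/1.4600 = 0.2826

0.283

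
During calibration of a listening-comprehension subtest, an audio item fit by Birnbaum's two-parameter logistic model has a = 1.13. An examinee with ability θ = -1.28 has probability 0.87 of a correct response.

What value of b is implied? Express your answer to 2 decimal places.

-2.96

P(θ) = 1 / (1 + exp(−a(θ − b)))
logit(0.87) = ln(0.87/0.13) = 1.9010
b = θ − logit/(a) = -1.28 − 1.9010/1.1300 = -2.9623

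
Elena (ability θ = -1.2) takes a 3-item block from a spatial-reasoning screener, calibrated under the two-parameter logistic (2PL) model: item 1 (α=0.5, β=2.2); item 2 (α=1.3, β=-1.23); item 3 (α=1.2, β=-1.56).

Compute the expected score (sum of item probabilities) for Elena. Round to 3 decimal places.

P(θ) = 1 / (1 + exp(−α(θ − β)))
P_1 = 1/(1+e^{1.7000}) = 0.1545
P_2 = 1/(1+e^{-0.0390}) = 0.5097
P_3 = 1/(1+e^{-0.4320}) = 0.6064
E[score] = 0.1545 + 0.5097 + 0.6064 = 1.2706

1.271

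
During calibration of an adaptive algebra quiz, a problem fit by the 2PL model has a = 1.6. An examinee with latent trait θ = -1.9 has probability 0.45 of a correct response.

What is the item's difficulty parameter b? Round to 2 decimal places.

P(θ) = 1 / (1 + exp(−a(θ − b)))
logit(0.45) = ln(0.45/0.55) = -0.2007
b = θ − logit/(a) = -1.9 − (-0.2007)/1.6000 = -1.7746

-1.77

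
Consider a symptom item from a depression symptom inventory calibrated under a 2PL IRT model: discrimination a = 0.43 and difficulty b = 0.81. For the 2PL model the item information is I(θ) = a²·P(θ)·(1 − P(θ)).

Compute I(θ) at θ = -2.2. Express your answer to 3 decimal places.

P = 1/(1+e^{1.2943}) = 0.2151
P(1−P) = 0.2151 × 0.7849 = 0.1688
I = a² × P(1−P) = 0.43² × 0.1688 = 0.03122

0.031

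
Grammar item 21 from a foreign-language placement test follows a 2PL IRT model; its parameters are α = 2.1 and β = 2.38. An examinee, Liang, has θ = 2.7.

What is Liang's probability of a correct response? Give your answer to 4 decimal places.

P(θ) = 1 / (1 + exp(−α(θ − β)))
Exponent: 2.1 × (2.7 − 2.38) = 0.6720
1/(1 + e^{-0.6720}) = 0.6620

0.6620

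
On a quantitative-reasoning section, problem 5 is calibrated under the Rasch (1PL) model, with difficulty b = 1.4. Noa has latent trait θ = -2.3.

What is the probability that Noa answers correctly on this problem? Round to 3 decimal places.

0.024

P(θ) = 1 / (1 + exp(−(θ − b)))
Exponent: (-2.3 − 1.4) = -3.7000
1/(1 + e^{3.7000}) = 0.0241
P = 0.0241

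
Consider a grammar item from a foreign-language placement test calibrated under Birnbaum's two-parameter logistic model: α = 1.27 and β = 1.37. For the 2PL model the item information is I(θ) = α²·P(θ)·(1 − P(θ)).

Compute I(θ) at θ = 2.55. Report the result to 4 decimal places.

0.2408

P = 1/(1+e^{-1.4986}) = 0.8174
P(1−P) = 0.8174 × 0.1826 = 0.1493
I = α² × P(1−P) = 1.27² × 0.1493 = 0.24077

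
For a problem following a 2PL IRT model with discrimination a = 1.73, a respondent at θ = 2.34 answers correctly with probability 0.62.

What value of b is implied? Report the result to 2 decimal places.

P(θ) = 1 / (1 + exp(−a(θ − b)))
logit(0.62) = ln(0.62/0.38) = 0.4895
b = θ − logit/(a) = 2.34 − 0.4895/1.7300 = 2.0570

2.06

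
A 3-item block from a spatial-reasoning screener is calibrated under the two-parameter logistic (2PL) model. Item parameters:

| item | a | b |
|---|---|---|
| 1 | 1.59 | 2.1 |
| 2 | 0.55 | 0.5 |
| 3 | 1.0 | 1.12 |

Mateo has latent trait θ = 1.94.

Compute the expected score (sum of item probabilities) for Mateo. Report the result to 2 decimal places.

P(θ) = 1 / (1 + exp(−a(θ − b)))
P_1 = 1/(1+e^{0.2544}) = 0.4367
P_2 = 1/(1+e^{-0.7920}) = 0.6883
P_3 = 1/(1+e^{-0.8200}) = 0.6942
E[score] = 0.4367 + 0.6883 + 0.6942 = 1.8192

1.82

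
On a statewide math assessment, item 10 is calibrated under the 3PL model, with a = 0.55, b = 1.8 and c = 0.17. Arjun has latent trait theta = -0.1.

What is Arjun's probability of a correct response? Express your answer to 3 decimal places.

P(theta) = c + (1 − c) · 1 / (1 + exp(−a(theta − b)))
Exponent: 0.55 × (-0.1 − 1.8) = -1.0450
1/(1 + e^{1.0450}) = 0.2602
P = 0.17 + 0.83 × 0.2602 = 0.3860

0.386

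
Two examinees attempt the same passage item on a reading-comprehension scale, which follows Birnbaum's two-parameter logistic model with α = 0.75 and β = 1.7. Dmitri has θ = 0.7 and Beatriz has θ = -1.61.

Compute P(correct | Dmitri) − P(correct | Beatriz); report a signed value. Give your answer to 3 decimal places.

P(θ) = 1 / (1 + exp(−α(θ − β)))
P(Dmitri) = 0.3208  [exponent -0.7500]
P(Beatriz) = 0.0771  [exponent -2.4825]
Difference = 0.3208 − 0.0771 = 0.2437

0.244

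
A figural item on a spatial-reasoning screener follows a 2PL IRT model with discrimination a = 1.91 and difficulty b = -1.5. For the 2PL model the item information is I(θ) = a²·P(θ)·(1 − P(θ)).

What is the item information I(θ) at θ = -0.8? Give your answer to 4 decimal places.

0.6010

P = 1/(1+e^{-1.3370}) = 0.7920
P(1−P) = 0.7920 × 0.2080 = 0.1647
I = a² × P(1−P) = 1.91² × 0.1647 = 0.60098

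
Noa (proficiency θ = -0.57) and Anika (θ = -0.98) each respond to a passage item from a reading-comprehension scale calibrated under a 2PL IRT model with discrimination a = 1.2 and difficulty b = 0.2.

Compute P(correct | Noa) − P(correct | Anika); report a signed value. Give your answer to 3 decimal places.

0.089

P(θ) = 1 / (1 + exp(−a(θ − b)))
P(Noa) = 0.2841  [exponent -0.9240]
P(Anika) = 0.1953  [exponent -1.4160]
Difference = 0.2841 − 0.1953 = 0.0889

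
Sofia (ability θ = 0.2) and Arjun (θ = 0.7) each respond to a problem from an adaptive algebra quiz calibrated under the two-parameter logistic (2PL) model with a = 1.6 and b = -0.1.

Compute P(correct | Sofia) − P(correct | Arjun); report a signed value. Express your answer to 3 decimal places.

-0.165

P(θ) = 1 / (1 + exp(−a(θ − b)))
P(Sofia) = 0.6177  [exponent 0.4800]
P(Arjun) = 0.7824  [exponent 1.2800]
Difference = 0.6177 − 0.7824 = -0.1647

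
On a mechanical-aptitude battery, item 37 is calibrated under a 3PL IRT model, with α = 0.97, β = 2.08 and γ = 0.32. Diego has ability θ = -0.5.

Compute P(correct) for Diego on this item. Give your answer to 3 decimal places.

P(θ) = γ + (1 − γ) · 1 / (1 + exp(−α(θ − β)))
Exponent: 0.97 × (-0.5 − 2.08) = -2.5026
1/(1 + e^{2.5026}) = 0.0757
P = 0.32 + 0.68 × 0.0757 = 0.3715

0.371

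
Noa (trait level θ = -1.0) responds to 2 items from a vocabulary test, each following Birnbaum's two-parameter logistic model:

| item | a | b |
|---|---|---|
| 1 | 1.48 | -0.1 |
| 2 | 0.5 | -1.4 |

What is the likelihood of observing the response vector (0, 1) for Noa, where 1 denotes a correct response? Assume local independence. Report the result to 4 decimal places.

0.4350

P(θ) = 1 / (1 + exp(−a(θ − b)))
P_1 = 1/(1+e^{1.3320}) = 0.2088
P_2 = 1/(1+e^{-0.2000}) = 0.5498
L = (1−P_1) × P_2 = 0.7912 × 0.5498 = 0.43501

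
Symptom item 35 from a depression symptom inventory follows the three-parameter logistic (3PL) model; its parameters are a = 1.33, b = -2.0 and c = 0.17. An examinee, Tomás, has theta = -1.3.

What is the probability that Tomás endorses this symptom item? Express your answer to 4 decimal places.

P(theta) = c + (1 − c) · 1 / (1 + exp(−a(theta − b)))
Exponent: 1.33 × (-1.3 − (-2.0)) = 0.9310
1/(1 + e^{-0.9310}) = 0.7173
P = 0.17 + 0.83 × 0.7173 = 0.7653

0.7653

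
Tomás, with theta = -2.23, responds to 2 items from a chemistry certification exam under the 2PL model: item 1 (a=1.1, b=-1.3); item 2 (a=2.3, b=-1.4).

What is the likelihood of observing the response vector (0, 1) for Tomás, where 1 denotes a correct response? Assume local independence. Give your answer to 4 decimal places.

0.0950

P(theta) = 1 / (1 + exp(−a(theta − b)))
P_1 = 1/(1+e^{1.0230}) = 0.2644
P_2 = 1/(1+e^{1.9090}) = 0.1291
L = (1−P_1) × P_2 = 0.7356 × 0.1291 = 0.09496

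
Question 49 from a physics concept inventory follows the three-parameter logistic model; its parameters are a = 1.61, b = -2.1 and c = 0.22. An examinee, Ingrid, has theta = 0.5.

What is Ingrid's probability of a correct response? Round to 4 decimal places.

P(theta) = c + (1 − c) · 1 / (1 + exp(−a(theta − b)))
Exponent: 1.61 × (0.5 − (-2.1)) = 4.1860
1/(1 + e^{-4.1860}) = 0.9850
P = 0.22 + 0.78 × 0.9850 = 0.9883

0.9883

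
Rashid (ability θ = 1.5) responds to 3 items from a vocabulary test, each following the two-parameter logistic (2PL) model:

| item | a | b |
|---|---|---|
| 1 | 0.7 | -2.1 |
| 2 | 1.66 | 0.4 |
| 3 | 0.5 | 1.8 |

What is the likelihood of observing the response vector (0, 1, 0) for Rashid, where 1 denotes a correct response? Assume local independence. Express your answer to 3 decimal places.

0.034

P(θ) = 1 / (1 + exp(−a(θ − b)))
P_1 = 1/(1+e^{-2.5200}) = 0.9255
P_2 = 1/(1+e^{-1.8260}) = 0.8613
P_3 = 1/(1+e^{0.1500}) = 0.4626
L = (1−P_1) × P_2 × (1−P_3) = 0.0745 × 0.8613 × 0.5374 = 0.03447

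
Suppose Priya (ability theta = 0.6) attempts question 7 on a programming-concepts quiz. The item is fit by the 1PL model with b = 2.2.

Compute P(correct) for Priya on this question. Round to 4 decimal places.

P(theta) = 1 / (1 + exp(−(theta − b)))
Exponent: (0.6 − 2.2) = -1.6000
1/(1 + e^{1.6000}) = 0.1680
P = 0.1680

0.1680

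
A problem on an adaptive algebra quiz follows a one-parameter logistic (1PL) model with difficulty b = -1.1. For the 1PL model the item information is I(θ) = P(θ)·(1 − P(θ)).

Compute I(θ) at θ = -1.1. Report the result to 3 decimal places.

P = 1/(1+e^{0.0000}) = 0.5000
P(1−P) = 0.5000 × 0.5000 = 0.2500
I = P(1−P) = 0.25000

0.250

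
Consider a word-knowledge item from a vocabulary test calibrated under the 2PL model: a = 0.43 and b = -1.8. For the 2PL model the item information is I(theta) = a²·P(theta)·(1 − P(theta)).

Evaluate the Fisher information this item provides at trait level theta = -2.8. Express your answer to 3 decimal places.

P = 1/(1+e^{0.4300}) = 0.3941
P(1−P) = 0.3941 × 0.6059 = 0.2388
I = a² × P(1−P) = 0.43² × 0.2388 = 0.04415

0.044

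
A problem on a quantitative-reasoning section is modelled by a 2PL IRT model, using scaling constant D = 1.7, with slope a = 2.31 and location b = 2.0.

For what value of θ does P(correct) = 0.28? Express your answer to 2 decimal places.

P(θ) = 1 / (1 + exp(−D·a(θ − b)))
logit = ln(0.2800/0.7200) = -0.9445
θ = b + logit/(1.7·a) = 2.0 + (-0.9445)/3.9270 = 1.7595

1.76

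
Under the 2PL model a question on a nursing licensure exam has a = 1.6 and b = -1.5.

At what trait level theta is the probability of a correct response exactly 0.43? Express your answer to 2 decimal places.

-1.68

P(theta) = 1 / (1 + exp(−a(theta − b)))
logit = ln(0.4300/0.5700) = -0.2819
theta = b + logit/(a) = -1.5 + (-0.2819)/1.6000 = -1.6762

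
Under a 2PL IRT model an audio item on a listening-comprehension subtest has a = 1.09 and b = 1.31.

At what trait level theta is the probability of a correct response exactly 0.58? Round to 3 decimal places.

1.606

P(theta) = 1 / (1 + exp(−a(theta − b)))
logit = ln(0.5800/0.4200) = 0.3228
theta = b + logit/(a) = 1.31 + 0.3228/1.0900 = 1.6061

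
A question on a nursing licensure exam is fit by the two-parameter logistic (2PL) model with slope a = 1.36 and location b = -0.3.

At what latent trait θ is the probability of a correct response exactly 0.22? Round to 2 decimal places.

-1.23

P(θ) = 1 / (1 + exp(−a(θ − b)))
logit = ln(0.2200/0.7800) = -1.2657
θ = b + logit/(a) = -0.3 + (-1.2657)/1.3600 = -1.2306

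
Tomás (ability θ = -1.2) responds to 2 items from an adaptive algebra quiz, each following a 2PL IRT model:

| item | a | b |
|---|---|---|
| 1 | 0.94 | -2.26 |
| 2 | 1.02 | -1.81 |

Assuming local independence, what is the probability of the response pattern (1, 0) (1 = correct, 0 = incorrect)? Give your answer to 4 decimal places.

0.2551

P(θ) = 1 / (1 + exp(−a(θ − b)))
P_1 = 1/(1+e^{-0.9964}) = 0.7304
P_2 = 1/(1+e^{-0.6222}) = 0.6507
L = P_1 × (1−P_2) = 0.7304 × 0.3493 = 0.25510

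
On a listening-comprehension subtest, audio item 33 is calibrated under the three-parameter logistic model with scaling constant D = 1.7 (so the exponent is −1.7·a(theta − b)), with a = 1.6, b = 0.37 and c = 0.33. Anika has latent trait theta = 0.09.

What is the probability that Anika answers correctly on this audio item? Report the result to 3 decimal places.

0.543

P(theta) = c + (1 − c) · 1 / (1 + exp(−D·a(theta − b)))
Exponent: 1.7 × 1.6 × (0.09 − 0.37) = -0.7616
1/(1 + e^{0.7616}) = 0.3183
P = 0.33 + 0.67 × 0.3183 = 0.5433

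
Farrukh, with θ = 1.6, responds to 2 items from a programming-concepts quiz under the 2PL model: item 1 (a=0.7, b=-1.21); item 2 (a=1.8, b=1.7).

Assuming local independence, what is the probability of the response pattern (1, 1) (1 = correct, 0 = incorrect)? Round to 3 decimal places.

0.399

P(θ) = 1 / (1 + exp(−a(θ − b)))
P_1 = 1/(1+e^{-1.9670}) = 0.8773
P_2 = 1/(1+e^{0.1800}) = 0.4551
L = P_1 × P_2 = 0.8773 × 0.4551 = 0.39927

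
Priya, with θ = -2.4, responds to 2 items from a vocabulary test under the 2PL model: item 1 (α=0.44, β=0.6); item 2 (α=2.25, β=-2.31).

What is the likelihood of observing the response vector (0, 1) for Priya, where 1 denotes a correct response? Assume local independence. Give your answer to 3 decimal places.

P(θ) = 1 / (1 + exp(−α(θ − β)))
P_1 = 1/(1+e^{1.3200}) = 0.2108
P_2 = 1/(1+e^{0.2025}) = 0.4495
L = (1−P_1) × P_2 = 0.7892 × 0.4495 = 0.35477

0.355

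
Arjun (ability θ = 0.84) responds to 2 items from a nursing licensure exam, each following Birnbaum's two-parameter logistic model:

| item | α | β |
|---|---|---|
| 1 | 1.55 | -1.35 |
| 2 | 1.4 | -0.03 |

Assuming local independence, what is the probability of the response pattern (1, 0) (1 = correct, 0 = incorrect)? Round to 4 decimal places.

0.2209

P(θ) = 1 / (1 + exp(−α(θ − β)))
P_1 = 1/(1+e^{-3.3945}) = 0.9675
P_2 = 1/(1+e^{-1.2180}) = 0.7717
L = P_1 × (1−P_2) = 0.9675 × 0.2283 = 0.22088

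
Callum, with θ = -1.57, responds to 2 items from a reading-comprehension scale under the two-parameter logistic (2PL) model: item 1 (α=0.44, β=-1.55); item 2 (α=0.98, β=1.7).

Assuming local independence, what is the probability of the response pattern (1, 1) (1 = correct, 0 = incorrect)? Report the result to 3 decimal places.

P(θ) = 1 / (1 + exp(−α(θ − β)))
P_1 = 1/(1+e^{0.0088}) = 0.4978
P_2 = 1/(1+e^{3.2046}) = 0.0390
L = P_1 × P_2 = 0.4978 × 0.0390 = 0.01941

0.019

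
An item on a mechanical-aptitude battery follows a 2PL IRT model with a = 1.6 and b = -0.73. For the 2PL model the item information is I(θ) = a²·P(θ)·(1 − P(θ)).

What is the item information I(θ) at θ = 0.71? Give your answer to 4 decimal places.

P = 1/(1+e^{-2.3040}) = 0.9092
P(1−P) = 0.9092 × 0.0908 = 0.0825
I = a² × P(1−P) = 1.6² × 0.0825 = 0.21133

0.2113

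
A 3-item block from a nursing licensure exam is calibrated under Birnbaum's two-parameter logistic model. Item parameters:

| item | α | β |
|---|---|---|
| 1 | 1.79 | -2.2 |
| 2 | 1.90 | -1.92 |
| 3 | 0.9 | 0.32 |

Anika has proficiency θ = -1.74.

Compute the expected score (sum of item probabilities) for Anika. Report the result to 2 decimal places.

1.42

P(θ) = 1 / (1 + exp(−α(θ − β)))
P_1 = 1/(1+e^{-0.8234}) = 0.6950
P_2 = 1/(1+e^{-0.3420}) = 0.5847
P_3 = 1/(1+e^{1.8540}) = 0.1354
E[score] = 0.6950 + 0.5847 + 0.1354 = 1.4150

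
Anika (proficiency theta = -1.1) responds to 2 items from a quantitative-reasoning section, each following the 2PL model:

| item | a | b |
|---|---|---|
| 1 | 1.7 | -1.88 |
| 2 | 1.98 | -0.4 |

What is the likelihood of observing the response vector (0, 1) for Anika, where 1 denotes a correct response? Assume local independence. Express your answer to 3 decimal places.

0.042

P(theta) = 1 / (1 + exp(−a(theta − b)))
P_1 = 1/(1+e^{-1.3260}) = 0.7902
P_2 = 1/(1+e^{1.3860}) = 0.2000
L = (1−P_1) × P_2 = 0.2098 × 0.2000 = 0.04197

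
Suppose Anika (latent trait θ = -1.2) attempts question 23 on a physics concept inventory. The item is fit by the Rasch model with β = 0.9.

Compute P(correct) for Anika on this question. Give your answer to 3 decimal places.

0.109

P(θ) = 1 / (1 + exp(−(θ − β)))
Exponent: (-1.2 − 0.9) = -2.1000
1/(1 + e^{2.1000}) = 0.1091
P = 0.1091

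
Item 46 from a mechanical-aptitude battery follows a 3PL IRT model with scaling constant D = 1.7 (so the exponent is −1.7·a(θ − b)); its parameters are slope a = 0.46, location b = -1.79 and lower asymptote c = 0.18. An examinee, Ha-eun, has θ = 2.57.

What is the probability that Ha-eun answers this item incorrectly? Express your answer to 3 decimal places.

P(θ) = c + (1 − c) · 1 / (1 + exp(−D·a(θ − b)))
Exponent: 1.7 × 0.46 × (2.57 − (-1.79)) = 3.4095
1/(1 + e^{-3.4095}) = 0.9680
P = 0.18 + 0.82 × 0.9680 = 0.9738
P(incorrect) = 1 − 0.9738 = 0.0262

0.026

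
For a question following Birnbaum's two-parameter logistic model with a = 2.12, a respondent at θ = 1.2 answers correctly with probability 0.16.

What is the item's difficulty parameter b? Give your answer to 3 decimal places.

1.982

P(θ) = 1 / (1 + exp(−a(θ − b)))
logit(0.16) = ln(0.16/0.84) = -1.6582
b = θ − logit/(a) = 1.2 − (-1.6582)/2.1200 = 1.9822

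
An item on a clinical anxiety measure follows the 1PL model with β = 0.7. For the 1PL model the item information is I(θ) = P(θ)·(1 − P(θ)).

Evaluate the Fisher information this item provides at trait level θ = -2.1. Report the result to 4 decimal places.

0.0540

P = 1/(1+e^{2.8000}) = 0.0573
P(1−P) = 0.0573 × 0.9427 = 0.0540
I = P(1−P) = 0.05404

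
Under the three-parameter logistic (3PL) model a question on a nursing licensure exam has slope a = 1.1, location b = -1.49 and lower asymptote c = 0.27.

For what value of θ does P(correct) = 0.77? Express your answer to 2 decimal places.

P(θ) = c + (1 − c) · 1 / (1 + exp(−a(θ − b)))
Remove guessing floor: (0.77 − 0.27)/(1 − 0.27) = 0.6849
logit = ln(0.6849/0.3151) = 0.7765
θ = b + logit/(a) = -1.49 + 0.7765/1.1000 = -0.7841

-0.78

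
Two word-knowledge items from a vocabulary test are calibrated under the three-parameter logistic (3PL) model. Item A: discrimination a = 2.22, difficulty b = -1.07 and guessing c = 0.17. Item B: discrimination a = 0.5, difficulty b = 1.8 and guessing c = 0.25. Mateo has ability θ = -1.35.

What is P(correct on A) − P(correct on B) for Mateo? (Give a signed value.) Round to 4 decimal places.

P(θ) = c + (1 − c) · 1 / (1 + exp(−a(θ − b)))
P_A = 0.4600
P_B = 0.3786
P_A − P_B = 0.0814

0.0814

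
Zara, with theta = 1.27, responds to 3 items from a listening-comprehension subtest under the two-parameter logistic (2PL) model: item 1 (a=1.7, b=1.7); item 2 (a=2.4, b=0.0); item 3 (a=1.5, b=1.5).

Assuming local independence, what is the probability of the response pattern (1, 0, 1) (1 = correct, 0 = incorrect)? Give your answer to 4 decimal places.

P(theta) = 1 / (1 + exp(−a(theta − b)))
P_1 = 1/(1+e^{0.7310}) = 0.3250
P_2 = 1/(1+e^{-3.0480}) = 0.9547
P_3 = 1/(1+e^{0.3450}) = 0.4146
L = P_1 × (1−P_2) × P_3 = 0.3250 × 0.0453 × 0.4146 = 0.00610

0.0061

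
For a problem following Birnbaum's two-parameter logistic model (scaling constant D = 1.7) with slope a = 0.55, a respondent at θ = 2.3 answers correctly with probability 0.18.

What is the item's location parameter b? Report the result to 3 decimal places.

3.922

P(θ) = 1 / (1 + exp(−D·a(θ − b)))
logit(0.18) = ln(0.18/0.82) = -1.5163
b = θ − logit/(1.7·a) = 2.3 − (-1.5163)/0.9350 = 3.9218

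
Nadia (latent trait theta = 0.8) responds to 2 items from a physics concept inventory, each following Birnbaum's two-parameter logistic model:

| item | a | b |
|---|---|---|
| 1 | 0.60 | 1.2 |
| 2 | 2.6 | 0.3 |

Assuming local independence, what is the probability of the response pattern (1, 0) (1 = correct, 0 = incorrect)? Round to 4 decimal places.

P(theta) = 1 / (1 + exp(−a(theta − b)))
P_1 = 1/(1+e^{0.2400}) = 0.4403
P_2 = 1/(1+e^{-1.3000}) = 0.7858
L = P_1 × (1−P_2) = 0.4403 × 0.2142 = 0.09429

0.0943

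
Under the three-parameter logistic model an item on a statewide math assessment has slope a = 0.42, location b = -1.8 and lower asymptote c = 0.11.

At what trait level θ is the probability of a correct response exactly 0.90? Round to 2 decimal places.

P(θ) = c + (1 − c) · 1 / (1 + exp(−a(θ − b)))
Remove guessing floor: (0.90 − 0.11)/(1 − 0.11) = 0.8876
logit = ln(0.8876/0.1124) = 2.0669
θ = b + logit/(a) = -1.8 + 2.0669/0.4200 = 3.1211

3.12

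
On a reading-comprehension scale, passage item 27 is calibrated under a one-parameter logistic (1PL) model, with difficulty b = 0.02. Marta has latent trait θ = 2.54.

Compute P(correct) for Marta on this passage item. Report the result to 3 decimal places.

0.926

P(θ) = 1 / (1 + exp(−(θ − b)))
Exponent: (2.54 − 0.02) = 2.5200
1/(1 + e^{-2.5200}) = 0.9255
P = 0.9255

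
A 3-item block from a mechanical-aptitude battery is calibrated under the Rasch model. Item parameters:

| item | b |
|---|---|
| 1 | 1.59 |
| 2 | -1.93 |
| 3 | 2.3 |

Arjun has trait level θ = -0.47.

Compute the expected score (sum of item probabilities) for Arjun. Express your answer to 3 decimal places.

0.984

P(θ) = 1 / (1 + exp(−(θ − b)))
P_1 = 1/(1+e^{2.0600}) = 0.1130
P_2 = 1/(1+e^{-1.4600}) = 0.8115
P_3 = 1/(1+e^{2.7700}) = 0.0590
E[score] = 0.1130 + 0.8115 + 0.0590 = 0.9835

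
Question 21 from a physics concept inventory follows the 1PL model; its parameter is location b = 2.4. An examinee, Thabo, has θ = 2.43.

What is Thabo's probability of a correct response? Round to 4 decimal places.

P(θ) = 1 / (1 + exp(−(θ − b)))
Exponent: (2.43 − 2.4) = 0.0300
1/(1 + e^{-0.0300}) = 0.5075
P = 0.5075

0.5075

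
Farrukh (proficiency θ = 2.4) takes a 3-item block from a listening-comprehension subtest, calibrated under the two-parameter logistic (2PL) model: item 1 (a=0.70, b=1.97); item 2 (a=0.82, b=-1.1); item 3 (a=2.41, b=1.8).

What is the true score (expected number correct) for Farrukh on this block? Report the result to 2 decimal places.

P(θ) = 1 / (1 + exp(−a(θ − b)))
P_1 = 1/(1+e^{-0.3010}) = 0.5747
P_2 = 1/(1+e^{-2.8700}) = 0.9463
P_3 = 1/(1+e^{-1.4460}) = 0.8094
E[score] = 0.5747 + 0.9463 + 0.8094 = 2.3304

2.33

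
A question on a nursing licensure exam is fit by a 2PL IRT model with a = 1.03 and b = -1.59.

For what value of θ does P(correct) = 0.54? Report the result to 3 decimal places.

P(θ) = 1 / (1 + exp(−a(θ − b)))
logit = ln(0.5400/0.4600) = 0.1603
θ = b + logit/(a) = -1.59 + 0.1603/1.0300 = -1.4343

-1.434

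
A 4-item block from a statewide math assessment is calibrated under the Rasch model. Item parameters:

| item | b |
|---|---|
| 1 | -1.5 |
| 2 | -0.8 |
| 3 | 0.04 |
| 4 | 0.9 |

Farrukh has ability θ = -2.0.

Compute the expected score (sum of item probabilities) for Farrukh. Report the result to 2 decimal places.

P(θ) = 1 / (1 + exp(−(θ − b)))
P_1 = 1/(1+e^{0.5000}) = 0.3775
P_2 = 1/(1+e^{1.2000}) = 0.2315
P_3 = 1/(1+e^{2.0400}) = 0.1151
P_4 = 1/(1+e^{2.9000}) = 0.0522
E[score] = 0.3775 + 0.2315 + 0.1151 + 0.0522 = 0.7762

0.78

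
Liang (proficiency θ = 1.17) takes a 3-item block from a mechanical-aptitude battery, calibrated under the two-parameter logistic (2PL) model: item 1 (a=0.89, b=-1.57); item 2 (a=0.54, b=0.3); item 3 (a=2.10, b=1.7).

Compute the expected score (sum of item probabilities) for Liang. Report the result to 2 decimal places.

P(θ) = 1 / (1 + exp(−a(θ − b)))
P_1 = 1/(1+e^{-2.4386}) = 0.9197
P_2 = 1/(1+e^{-0.4698}) = 0.6153
P_3 = 1/(1+e^{1.1130}) = 0.2473
E[score] = 0.9197 + 0.6153 + 0.2473 = 1.7824

1.78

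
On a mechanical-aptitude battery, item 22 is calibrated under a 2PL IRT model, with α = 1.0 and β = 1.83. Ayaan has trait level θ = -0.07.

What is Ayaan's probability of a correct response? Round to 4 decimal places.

P(θ) = 1 / (1 + exp(−α(θ − β)))
Exponent: 1.0 × (-0.07 − 1.83) = -1.9000
1/(1 + e^{1.9000}) = 0.1301

0.1301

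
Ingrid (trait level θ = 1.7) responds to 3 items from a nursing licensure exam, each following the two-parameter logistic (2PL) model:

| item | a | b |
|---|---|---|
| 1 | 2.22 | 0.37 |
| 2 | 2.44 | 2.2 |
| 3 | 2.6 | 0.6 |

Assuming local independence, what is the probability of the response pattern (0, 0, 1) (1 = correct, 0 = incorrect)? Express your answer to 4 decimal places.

P(θ) = 1 / (1 + exp(−a(θ − b)))
P_1 = 1/(1+e^{-2.9526}) = 0.9504
P_2 = 1/(1+e^{1.2200}) = 0.2279
P_3 = 1/(1+e^{-2.8600}) = 0.9458
L = (1−P_1) × (1−P_2) × P_3 = 0.0496 × 0.7721 × 0.9458 = 0.03623

0.0362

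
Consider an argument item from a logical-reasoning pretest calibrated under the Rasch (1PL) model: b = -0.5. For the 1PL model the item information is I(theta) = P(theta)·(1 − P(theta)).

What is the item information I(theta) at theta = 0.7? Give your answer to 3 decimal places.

P = 1/(1+e^{-1.2000}) = 0.7685
P(1−P) = 0.7685 × 0.2315 = 0.1779
I = P(1−P) = 0.17789

0.178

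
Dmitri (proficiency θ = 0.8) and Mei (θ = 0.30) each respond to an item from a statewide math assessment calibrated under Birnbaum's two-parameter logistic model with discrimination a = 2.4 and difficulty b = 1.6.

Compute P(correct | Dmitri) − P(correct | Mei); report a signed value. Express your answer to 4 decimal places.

0.0856

P(θ) = 1 / (1 + exp(−a(θ − b)))
P(Dmitri) = 0.1279  [exponent -1.9200]
P(Mei) = 0.0423  [exponent -3.1200]
Difference = 0.1279 − 0.0423 = 0.0856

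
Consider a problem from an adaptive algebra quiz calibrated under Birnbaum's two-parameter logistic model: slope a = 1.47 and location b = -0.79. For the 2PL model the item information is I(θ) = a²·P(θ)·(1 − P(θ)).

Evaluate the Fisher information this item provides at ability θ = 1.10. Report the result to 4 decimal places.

0.1190

P = 1/(1+e^{-2.7783}) = 0.9415
P(1−P) = 0.9415 × 0.0585 = 0.0551
I = a² × P(1−P) = 1.47² × 0.0551 = 0.11903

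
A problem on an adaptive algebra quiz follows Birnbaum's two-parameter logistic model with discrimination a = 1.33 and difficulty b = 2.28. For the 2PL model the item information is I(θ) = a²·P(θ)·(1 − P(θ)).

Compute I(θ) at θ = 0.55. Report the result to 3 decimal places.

P = 1/(1+e^{2.3009}) = 0.0910
P(1−P) = 0.0910 × 0.9090 = 0.0828
I = a² × P(1−P) = 1.33² × 0.0828 = 0.14639

0.146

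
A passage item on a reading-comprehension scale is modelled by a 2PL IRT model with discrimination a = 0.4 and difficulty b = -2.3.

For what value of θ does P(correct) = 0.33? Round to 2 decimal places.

P(θ) = 1 / (1 + exp(−a(θ − b)))
logit = ln(0.3300/0.6700) = -0.7082
θ = b + logit/(a) = -2.3 + (-0.7082)/0.4000 = -4.0705

-4.07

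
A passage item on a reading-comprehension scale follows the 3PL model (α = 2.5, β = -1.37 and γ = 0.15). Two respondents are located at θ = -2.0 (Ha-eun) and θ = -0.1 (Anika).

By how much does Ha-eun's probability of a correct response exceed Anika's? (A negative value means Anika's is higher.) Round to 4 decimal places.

-0.6701

P(θ) = γ + (1 − γ) · 1 / (1 + exp(−α(θ − β)))
P(Ha-eun) = 0.2958  [exponent -1.5750]
P(Anika) = 0.9659  [exponent 3.1750]
Difference = 0.2958 − 0.9659 = -0.6701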